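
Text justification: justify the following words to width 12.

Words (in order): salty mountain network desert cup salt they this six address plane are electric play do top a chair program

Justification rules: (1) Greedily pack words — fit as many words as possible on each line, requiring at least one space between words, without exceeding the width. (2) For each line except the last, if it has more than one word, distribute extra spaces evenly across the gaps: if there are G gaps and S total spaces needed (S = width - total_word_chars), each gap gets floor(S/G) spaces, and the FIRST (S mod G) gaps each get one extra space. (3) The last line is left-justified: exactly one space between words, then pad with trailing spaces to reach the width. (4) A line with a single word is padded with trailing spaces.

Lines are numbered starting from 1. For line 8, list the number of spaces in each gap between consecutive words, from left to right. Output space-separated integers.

Line 1: ['salty'] (min_width=5, slack=7)
Line 2: ['mountain'] (min_width=8, slack=4)
Line 3: ['network'] (min_width=7, slack=5)
Line 4: ['desert', 'cup'] (min_width=10, slack=2)
Line 5: ['salt', 'they'] (min_width=9, slack=3)
Line 6: ['this', 'six'] (min_width=8, slack=4)
Line 7: ['address'] (min_width=7, slack=5)
Line 8: ['plane', 'are'] (min_width=9, slack=3)
Line 9: ['electric'] (min_width=8, slack=4)
Line 10: ['play', 'do', 'top'] (min_width=11, slack=1)
Line 11: ['a', 'chair'] (min_width=7, slack=5)
Line 12: ['program'] (min_width=7, slack=5)

Answer: 4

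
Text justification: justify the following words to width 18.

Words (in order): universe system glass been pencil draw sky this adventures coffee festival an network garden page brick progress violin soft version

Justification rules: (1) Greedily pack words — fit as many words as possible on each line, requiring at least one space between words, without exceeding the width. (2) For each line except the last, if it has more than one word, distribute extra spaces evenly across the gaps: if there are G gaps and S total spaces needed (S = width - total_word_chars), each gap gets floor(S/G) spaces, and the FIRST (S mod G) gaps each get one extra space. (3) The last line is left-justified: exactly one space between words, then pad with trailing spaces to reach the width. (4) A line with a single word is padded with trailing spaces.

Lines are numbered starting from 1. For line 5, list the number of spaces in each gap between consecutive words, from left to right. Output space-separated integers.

Line 1: ['universe', 'system'] (min_width=15, slack=3)
Line 2: ['glass', 'been', 'pencil'] (min_width=17, slack=1)
Line 3: ['draw', 'sky', 'this'] (min_width=13, slack=5)
Line 4: ['adventures', 'coffee'] (min_width=17, slack=1)
Line 5: ['festival', 'an'] (min_width=11, slack=7)
Line 6: ['network', 'garden'] (min_width=14, slack=4)
Line 7: ['page', 'brick'] (min_width=10, slack=8)
Line 8: ['progress', 'violin'] (min_width=15, slack=3)
Line 9: ['soft', 'version'] (min_width=12, slack=6)

Answer: 8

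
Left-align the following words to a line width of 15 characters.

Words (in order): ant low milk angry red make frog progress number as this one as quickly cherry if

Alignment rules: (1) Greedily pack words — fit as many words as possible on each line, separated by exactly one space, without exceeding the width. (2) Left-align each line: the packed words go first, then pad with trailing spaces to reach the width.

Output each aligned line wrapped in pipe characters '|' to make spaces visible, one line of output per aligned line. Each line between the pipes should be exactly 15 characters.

Line 1: ['ant', 'low', 'milk'] (min_width=12, slack=3)
Line 2: ['angry', 'red', 'make'] (min_width=14, slack=1)
Line 3: ['frog', 'progress'] (min_width=13, slack=2)
Line 4: ['number', 'as', 'this'] (min_width=14, slack=1)
Line 5: ['one', 'as', 'quickly'] (min_width=14, slack=1)
Line 6: ['cherry', 'if'] (min_width=9, slack=6)

Answer: |ant low milk   |
|angry red make |
|frog progress  |
|number as this |
|one as quickly |
|cherry if      |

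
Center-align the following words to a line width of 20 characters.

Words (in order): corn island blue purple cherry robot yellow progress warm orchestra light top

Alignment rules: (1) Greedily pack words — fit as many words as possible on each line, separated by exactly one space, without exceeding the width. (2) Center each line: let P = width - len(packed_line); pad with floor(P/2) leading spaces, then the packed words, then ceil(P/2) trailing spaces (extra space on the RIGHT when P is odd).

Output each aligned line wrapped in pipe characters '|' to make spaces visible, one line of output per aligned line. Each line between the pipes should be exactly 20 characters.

Line 1: ['corn', 'island', 'blue'] (min_width=16, slack=4)
Line 2: ['purple', 'cherry', 'robot'] (min_width=19, slack=1)
Line 3: ['yellow', 'progress', 'warm'] (min_width=20, slack=0)
Line 4: ['orchestra', 'light', 'top'] (min_width=19, slack=1)

Answer: |  corn island blue  |
|purple cherry robot |
|yellow progress warm|
|orchestra light top |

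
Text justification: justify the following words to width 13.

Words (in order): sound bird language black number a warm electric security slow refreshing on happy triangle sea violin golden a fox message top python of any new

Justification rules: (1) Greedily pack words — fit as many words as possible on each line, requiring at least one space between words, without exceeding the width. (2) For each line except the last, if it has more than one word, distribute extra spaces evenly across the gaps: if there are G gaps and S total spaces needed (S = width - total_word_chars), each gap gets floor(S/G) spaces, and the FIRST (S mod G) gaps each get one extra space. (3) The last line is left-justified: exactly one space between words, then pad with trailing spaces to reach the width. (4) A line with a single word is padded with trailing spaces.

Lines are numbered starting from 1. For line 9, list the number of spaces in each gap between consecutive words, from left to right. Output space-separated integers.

Answer: 2

Derivation:
Line 1: ['sound', 'bird'] (min_width=10, slack=3)
Line 2: ['language'] (min_width=8, slack=5)
Line 3: ['black', 'number'] (min_width=12, slack=1)
Line 4: ['a', 'warm'] (min_width=6, slack=7)
Line 5: ['electric'] (min_width=8, slack=5)
Line 6: ['security', 'slow'] (min_width=13, slack=0)
Line 7: ['refreshing', 'on'] (min_width=13, slack=0)
Line 8: ['happy'] (min_width=5, slack=8)
Line 9: ['triangle', 'sea'] (min_width=12, slack=1)
Line 10: ['violin', 'golden'] (min_width=13, slack=0)
Line 11: ['a', 'fox', 'message'] (min_width=13, slack=0)
Line 12: ['top', 'python', 'of'] (min_width=13, slack=0)
Line 13: ['any', 'new'] (min_width=7, slack=6)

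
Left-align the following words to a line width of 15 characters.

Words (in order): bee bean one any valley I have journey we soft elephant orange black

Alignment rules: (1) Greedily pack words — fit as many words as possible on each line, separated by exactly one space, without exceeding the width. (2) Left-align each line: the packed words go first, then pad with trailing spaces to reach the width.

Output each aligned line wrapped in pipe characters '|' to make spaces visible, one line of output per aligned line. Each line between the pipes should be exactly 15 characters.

Answer: |bee bean one   |
|any valley I   |
|have journey we|
|soft elephant  |
|orange black   |

Derivation:
Line 1: ['bee', 'bean', 'one'] (min_width=12, slack=3)
Line 2: ['any', 'valley', 'I'] (min_width=12, slack=3)
Line 3: ['have', 'journey', 'we'] (min_width=15, slack=0)
Line 4: ['soft', 'elephant'] (min_width=13, slack=2)
Line 5: ['orange', 'black'] (min_width=12, slack=3)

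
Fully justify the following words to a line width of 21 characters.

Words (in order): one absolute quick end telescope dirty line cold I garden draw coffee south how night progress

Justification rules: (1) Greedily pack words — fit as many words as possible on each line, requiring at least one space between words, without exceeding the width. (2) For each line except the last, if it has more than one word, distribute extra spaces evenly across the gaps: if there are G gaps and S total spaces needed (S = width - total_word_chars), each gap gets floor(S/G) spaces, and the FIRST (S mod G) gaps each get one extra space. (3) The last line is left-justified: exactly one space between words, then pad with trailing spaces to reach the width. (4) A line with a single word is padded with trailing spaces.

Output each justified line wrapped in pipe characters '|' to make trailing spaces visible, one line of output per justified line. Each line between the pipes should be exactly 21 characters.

Line 1: ['one', 'absolute', 'quick'] (min_width=18, slack=3)
Line 2: ['end', 'telescope', 'dirty'] (min_width=19, slack=2)
Line 3: ['line', 'cold', 'I', 'garden'] (min_width=18, slack=3)
Line 4: ['draw', 'coffee', 'south', 'how'] (min_width=21, slack=0)
Line 5: ['night', 'progress'] (min_width=14, slack=7)

Answer: |one   absolute  quick|
|end  telescope  dirty|
|line  cold  I  garden|
|draw coffee south how|
|night progress       |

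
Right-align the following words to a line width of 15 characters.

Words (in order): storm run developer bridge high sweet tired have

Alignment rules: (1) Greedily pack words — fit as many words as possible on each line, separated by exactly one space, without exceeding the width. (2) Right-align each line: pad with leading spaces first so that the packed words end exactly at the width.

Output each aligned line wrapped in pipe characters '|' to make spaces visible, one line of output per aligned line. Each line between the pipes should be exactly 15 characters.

Line 1: ['storm', 'run'] (min_width=9, slack=6)
Line 2: ['developer'] (min_width=9, slack=6)
Line 3: ['bridge', 'high'] (min_width=11, slack=4)
Line 4: ['sweet', 'tired'] (min_width=11, slack=4)
Line 5: ['have'] (min_width=4, slack=11)

Answer: |      storm run|
|      developer|
|    bridge high|
|    sweet tired|
|           have|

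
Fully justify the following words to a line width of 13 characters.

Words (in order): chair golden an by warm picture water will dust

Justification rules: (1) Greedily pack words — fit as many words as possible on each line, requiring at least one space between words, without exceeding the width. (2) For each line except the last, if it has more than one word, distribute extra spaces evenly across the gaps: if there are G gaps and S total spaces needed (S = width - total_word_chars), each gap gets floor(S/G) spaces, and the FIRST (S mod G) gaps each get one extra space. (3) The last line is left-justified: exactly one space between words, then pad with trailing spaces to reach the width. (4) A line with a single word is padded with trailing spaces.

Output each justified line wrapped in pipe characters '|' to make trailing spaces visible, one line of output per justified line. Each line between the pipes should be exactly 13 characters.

Line 1: ['chair', 'golden'] (min_width=12, slack=1)
Line 2: ['an', 'by', 'warm'] (min_width=10, slack=3)
Line 3: ['picture', 'water'] (min_width=13, slack=0)
Line 4: ['will', 'dust'] (min_width=9, slack=4)

Answer: |chair  golden|
|an   by  warm|
|picture water|
|will dust    |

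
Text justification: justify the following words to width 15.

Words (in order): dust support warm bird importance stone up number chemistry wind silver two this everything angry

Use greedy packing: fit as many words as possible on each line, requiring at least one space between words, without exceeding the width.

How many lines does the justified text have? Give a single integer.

Line 1: ['dust', 'support'] (min_width=12, slack=3)
Line 2: ['warm', 'bird'] (min_width=9, slack=6)
Line 3: ['importance'] (min_width=10, slack=5)
Line 4: ['stone', 'up', 'number'] (min_width=15, slack=0)
Line 5: ['chemistry', 'wind'] (min_width=14, slack=1)
Line 6: ['silver', 'two', 'this'] (min_width=15, slack=0)
Line 7: ['everything'] (min_width=10, slack=5)
Line 8: ['angry'] (min_width=5, slack=10)
Total lines: 8

Answer: 8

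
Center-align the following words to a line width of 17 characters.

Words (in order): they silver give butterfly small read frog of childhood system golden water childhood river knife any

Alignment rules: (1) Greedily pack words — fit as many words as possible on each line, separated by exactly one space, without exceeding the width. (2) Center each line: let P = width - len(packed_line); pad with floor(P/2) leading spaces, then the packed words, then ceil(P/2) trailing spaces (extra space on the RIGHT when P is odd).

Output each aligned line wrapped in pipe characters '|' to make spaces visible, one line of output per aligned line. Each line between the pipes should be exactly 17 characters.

Line 1: ['they', 'silver', 'give'] (min_width=16, slack=1)
Line 2: ['butterfly', 'small'] (min_width=15, slack=2)
Line 3: ['read', 'frog', 'of'] (min_width=12, slack=5)
Line 4: ['childhood', 'system'] (min_width=16, slack=1)
Line 5: ['golden', 'water'] (min_width=12, slack=5)
Line 6: ['childhood', 'river'] (min_width=15, slack=2)
Line 7: ['knife', 'any'] (min_width=9, slack=8)

Answer: |they silver give |
| butterfly small |
|  read frog of   |
|childhood system |
|  golden water   |
| childhood river |
|    knife any    |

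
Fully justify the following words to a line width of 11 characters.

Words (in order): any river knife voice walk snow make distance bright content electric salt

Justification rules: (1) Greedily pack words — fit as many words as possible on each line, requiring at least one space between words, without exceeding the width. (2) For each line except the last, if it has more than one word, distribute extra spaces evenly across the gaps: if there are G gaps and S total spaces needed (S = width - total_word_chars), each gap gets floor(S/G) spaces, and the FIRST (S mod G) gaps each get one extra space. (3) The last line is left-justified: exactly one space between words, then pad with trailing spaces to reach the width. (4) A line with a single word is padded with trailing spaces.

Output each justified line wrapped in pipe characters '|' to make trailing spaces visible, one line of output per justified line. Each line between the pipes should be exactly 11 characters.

Answer: |any   river|
|knife voice|
|walk   snow|
|make       |
|distance   |
|bright     |
|content    |
|electric   |
|salt       |

Derivation:
Line 1: ['any', 'river'] (min_width=9, slack=2)
Line 2: ['knife', 'voice'] (min_width=11, slack=0)
Line 3: ['walk', 'snow'] (min_width=9, slack=2)
Line 4: ['make'] (min_width=4, slack=7)
Line 5: ['distance'] (min_width=8, slack=3)
Line 6: ['bright'] (min_width=6, slack=5)
Line 7: ['content'] (min_width=7, slack=4)
Line 8: ['electric'] (min_width=8, slack=3)
Line 9: ['salt'] (min_width=4, slack=7)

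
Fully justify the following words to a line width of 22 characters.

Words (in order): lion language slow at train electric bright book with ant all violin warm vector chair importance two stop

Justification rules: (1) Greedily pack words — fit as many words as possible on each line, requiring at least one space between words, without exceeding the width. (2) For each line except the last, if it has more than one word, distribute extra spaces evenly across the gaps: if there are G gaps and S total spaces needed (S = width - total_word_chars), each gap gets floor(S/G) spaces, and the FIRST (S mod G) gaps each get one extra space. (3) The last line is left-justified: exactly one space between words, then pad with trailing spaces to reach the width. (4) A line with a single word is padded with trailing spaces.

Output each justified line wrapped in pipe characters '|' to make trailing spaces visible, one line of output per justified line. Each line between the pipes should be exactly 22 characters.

Answer: |lion  language slow at|
|train  electric bright|
|book   with   ant  all|
|violin   warm   vector|
|chair  importance  two|
|stop                  |

Derivation:
Line 1: ['lion', 'language', 'slow', 'at'] (min_width=21, slack=1)
Line 2: ['train', 'electric', 'bright'] (min_width=21, slack=1)
Line 3: ['book', 'with', 'ant', 'all'] (min_width=17, slack=5)
Line 4: ['violin', 'warm', 'vector'] (min_width=18, slack=4)
Line 5: ['chair', 'importance', 'two'] (min_width=20, slack=2)
Line 6: ['stop'] (min_width=4, slack=18)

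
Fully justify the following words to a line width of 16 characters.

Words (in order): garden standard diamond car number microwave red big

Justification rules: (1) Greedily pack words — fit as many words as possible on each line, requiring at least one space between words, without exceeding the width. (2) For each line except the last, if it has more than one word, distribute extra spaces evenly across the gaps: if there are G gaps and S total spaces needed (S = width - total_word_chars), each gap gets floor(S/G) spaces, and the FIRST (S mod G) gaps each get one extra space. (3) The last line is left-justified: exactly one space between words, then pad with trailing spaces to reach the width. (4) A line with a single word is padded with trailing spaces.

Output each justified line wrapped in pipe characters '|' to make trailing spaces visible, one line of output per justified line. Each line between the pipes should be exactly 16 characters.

Line 1: ['garden', 'standard'] (min_width=15, slack=1)
Line 2: ['diamond', 'car'] (min_width=11, slack=5)
Line 3: ['number', 'microwave'] (min_width=16, slack=0)
Line 4: ['red', 'big'] (min_width=7, slack=9)

Answer: |garden  standard|
|diamond      car|
|number microwave|
|red big         |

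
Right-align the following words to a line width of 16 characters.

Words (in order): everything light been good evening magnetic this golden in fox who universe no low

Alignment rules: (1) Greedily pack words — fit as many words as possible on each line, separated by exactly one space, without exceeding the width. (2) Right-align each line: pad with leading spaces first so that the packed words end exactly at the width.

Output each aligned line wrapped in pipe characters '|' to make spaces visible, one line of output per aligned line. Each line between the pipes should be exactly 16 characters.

Line 1: ['everything', 'light'] (min_width=16, slack=0)
Line 2: ['been', 'good'] (min_width=9, slack=7)
Line 3: ['evening', 'magnetic'] (min_width=16, slack=0)
Line 4: ['this', 'golden', 'in'] (min_width=14, slack=2)
Line 5: ['fox', 'who', 'universe'] (min_width=16, slack=0)
Line 6: ['no', 'low'] (min_width=6, slack=10)

Answer: |everything light|
|       been good|
|evening magnetic|
|  this golden in|
|fox who universe|
|          no low|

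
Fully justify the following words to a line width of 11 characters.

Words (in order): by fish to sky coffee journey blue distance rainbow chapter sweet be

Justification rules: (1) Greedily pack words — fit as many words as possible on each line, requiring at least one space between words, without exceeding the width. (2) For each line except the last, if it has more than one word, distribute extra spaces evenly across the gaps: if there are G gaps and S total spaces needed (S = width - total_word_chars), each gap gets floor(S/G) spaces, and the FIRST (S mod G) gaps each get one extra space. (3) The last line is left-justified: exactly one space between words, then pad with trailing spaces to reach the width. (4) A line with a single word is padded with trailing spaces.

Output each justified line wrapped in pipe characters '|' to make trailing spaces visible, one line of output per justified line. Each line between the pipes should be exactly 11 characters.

Line 1: ['by', 'fish', 'to'] (min_width=10, slack=1)
Line 2: ['sky', 'coffee'] (min_width=10, slack=1)
Line 3: ['journey'] (min_width=7, slack=4)
Line 4: ['blue'] (min_width=4, slack=7)
Line 5: ['distance'] (min_width=8, slack=3)
Line 6: ['rainbow'] (min_width=7, slack=4)
Line 7: ['chapter'] (min_width=7, slack=4)
Line 8: ['sweet', 'be'] (min_width=8, slack=3)

Answer: |by  fish to|
|sky  coffee|
|journey    |
|blue       |
|distance   |
|rainbow    |
|chapter    |
|sweet be   |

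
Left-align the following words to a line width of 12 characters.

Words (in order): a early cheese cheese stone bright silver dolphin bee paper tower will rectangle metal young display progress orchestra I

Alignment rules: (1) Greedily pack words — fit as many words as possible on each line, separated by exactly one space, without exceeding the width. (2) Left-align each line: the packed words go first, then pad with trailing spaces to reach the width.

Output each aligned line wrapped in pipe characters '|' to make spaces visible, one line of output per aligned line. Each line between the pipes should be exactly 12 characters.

Line 1: ['a', 'early'] (min_width=7, slack=5)
Line 2: ['cheese'] (min_width=6, slack=6)
Line 3: ['cheese', 'stone'] (min_width=12, slack=0)
Line 4: ['bright'] (min_width=6, slack=6)
Line 5: ['silver'] (min_width=6, slack=6)
Line 6: ['dolphin', 'bee'] (min_width=11, slack=1)
Line 7: ['paper', 'tower'] (min_width=11, slack=1)
Line 8: ['will'] (min_width=4, slack=8)
Line 9: ['rectangle'] (min_width=9, slack=3)
Line 10: ['metal', 'young'] (min_width=11, slack=1)
Line 11: ['display'] (min_width=7, slack=5)
Line 12: ['progress'] (min_width=8, slack=4)
Line 13: ['orchestra', 'I'] (min_width=11, slack=1)

Answer: |a early     |
|cheese      |
|cheese stone|
|bright      |
|silver      |
|dolphin bee |
|paper tower |
|will        |
|rectangle   |
|metal young |
|display     |
|progress    |
|orchestra I |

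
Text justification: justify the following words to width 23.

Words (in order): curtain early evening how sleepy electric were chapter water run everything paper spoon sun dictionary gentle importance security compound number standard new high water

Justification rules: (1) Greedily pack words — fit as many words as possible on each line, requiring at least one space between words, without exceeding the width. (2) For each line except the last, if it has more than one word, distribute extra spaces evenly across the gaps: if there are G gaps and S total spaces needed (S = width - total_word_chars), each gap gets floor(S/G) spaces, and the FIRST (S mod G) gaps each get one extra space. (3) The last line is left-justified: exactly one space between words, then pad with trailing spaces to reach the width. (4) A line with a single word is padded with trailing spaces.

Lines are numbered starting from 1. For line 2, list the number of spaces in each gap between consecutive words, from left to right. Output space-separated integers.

Line 1: ['curtain', 'early', 'evening'] (min_width=21, slack=2)
Line 2: ['how', 'sleepy', 'electric'] (min_width=19, slack=4)
Line 3: ['were', 'chapter', 'water', 'run'] (min_width=22, slack=1)
Line 4: ['everything', 'paper', 'spoon'] (min_width=22, slack=1)
Line 5: ['sun', 'dictionary', 'gentle'] (min_width=21, slack=2)
Line 6: ['importance', 'security'] (min_width=19, slack=4)
Line 7: ['compound', 'number'] (min_width=15, slack=8)
Line 8: ['standard', 'new', 'high', 'water'] (min_width=23, slack=0)

Answer: 3 3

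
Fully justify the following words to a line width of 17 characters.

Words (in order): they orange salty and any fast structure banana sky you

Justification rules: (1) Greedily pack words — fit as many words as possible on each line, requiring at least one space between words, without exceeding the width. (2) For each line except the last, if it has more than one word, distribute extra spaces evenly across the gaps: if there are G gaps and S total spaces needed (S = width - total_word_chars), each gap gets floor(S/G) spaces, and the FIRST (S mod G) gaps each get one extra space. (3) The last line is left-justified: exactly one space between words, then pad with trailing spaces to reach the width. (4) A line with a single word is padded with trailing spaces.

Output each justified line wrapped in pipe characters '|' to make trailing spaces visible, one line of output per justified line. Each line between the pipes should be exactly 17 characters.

Line 1: ['they', 'orange', 'salty'] (min_width=17, slack=0)
Line 2: ['and', 'any', 'fast'] (min_width=12, slack=5)
Line 3: ['structure', 'banana'] (min_width=16, slack=1)
Line 4: ['sky', 'you'] (min_width=7, slack=10)

Answer: |they orange salty|
|and    any   fast|
|structure  banana|
|sky you          |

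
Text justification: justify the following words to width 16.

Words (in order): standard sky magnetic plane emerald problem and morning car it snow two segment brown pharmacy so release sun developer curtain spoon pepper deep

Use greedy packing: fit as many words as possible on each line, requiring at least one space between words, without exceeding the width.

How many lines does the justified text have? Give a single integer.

Line 1: ['standard', 'sky'] (min_width=12, slack=4)
Line 2: ['magnetic', 'plane'] (min_width=14, slack=2)
Line 3: ['emerald', 'problem'] (min_width=15, slack=1)
Line 4: ['and', 'morning', 'car'] (min_width=15, slack=1)
Line 5: ['it', 'snow', 'two'] (min_width=11, slack=5)
Line 6: ['segment', 'brown'] (min_width=13, slack=3)
Line 7: ['pharmacy', 'so'] (min_width=11, slack=5)
Line 8: ['release', 'sun'] (min_width=11, slack=5)
Line 9: ['developer'] (min_width=9, slack=7)
Line 10: ['curtain', 'spoon'] (min_width=13, slack=3)
Line 11: ['pepper', 'deep'] (min_width=11, slack=5)
Total lines: 11

Answer: 11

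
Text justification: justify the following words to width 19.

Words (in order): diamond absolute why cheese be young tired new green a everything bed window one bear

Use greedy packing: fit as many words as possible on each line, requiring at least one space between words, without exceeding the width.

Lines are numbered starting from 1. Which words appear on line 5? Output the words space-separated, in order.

Line 1: ['diamond', 'absolute'] (min_width=16, slack=3)
Line 2: ['why', 'cheese', 'be', 'young'] (min_width=19, slack=0)
Line 3: ['tired', 'new', 'green', 'a'] (min_width=17, slack=2)
Line 4: ['everything', 'bed'] (min_width=14, slack=5)
Line 5: ['window', 'one', 'bear'] (min_width=15, slack=4)

Answer: window one bear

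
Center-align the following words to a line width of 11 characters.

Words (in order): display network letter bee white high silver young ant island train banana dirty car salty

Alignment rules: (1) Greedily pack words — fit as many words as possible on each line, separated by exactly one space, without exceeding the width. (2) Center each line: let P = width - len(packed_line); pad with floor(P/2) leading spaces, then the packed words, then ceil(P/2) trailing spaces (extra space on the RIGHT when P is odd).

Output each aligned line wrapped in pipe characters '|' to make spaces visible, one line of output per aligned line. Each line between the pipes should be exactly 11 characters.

Line 1: ['display'] (min_width=7, slack=4)
Line 2: ['network'] (min_width=7, slack=4)
Line 3: ['letter', 'bee'] (min_width=10, slack=1)
Line 4: ['white', 'high'] (min_width=10, slack=1)
Line 5: ['silver'] (min_width=6, slack=5)
Line 6: ['young', 'ant'] (min_width=9, slack=2)
Line 7: ['island'] (min_width=6, slack=5)
Line 8: ['train'] (min_width=5, slack=6)
Line 9: ['banana'] (min_width=6, slack=5)
Line 10: ['dirty', 'car'] (min_width=9, slack=2)
Line 11: ['salty'] (min_width=5, slack=6)

Answer: |  display  |
|  network  |
|letter bee |
|white high |
|  silver   |
| young ant |
|  island   |
|   train   |
|  banana   |
| dirty car |
|   salty   |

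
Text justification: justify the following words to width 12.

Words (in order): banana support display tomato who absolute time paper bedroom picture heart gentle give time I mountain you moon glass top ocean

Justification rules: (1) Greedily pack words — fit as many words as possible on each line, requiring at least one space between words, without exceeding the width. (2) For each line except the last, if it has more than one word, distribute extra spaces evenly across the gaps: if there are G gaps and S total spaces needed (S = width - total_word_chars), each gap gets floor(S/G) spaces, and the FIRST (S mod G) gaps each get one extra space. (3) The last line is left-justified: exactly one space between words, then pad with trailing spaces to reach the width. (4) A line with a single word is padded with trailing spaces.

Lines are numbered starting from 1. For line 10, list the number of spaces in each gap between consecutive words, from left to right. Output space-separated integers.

Answer: 2 1

Derivation:
Line 1: ['banana'] (min_width=6, slack=6)
Line 2: ['support'] (min_width=7, slack=5)
Line 3: ['display'] (min_width=7, slack=5)
Line 4: ['tomato', 'who'] (min_width=10, slack=2)
Line 5: ['absolute'] (min_width=8, slack=4)
Line 6: ['time', 'paper'] (min_width=10, slack=2)
Line 7: ['bedroom'] (min_width=7, slack=5)
Line 8: ['picture'] (min_width=7, slack=5)
Line 9: ['heart', 'gentle'] (min_width=12, slack=0)
Line 10: ['give', 'time', 'I'] (min_width=11, slack=1)
Line 11: ['mountain', 'you'] (min_width=12, slack=0)
Line 12: ['moon', 'glass'] (min_width=10, slack=2)
Line 13: ['top', 'ocean'] (min_width=9, slack=3)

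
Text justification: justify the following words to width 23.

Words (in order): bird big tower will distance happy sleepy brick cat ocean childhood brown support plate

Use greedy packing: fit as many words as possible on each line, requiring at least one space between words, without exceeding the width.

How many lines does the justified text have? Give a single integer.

Line 1: ['bird', 'big', 'tower', 'will'] (min_width=19, slack=4)
Line 2: ['distance', 'happy', 'sleepy'] (min_width=21, slack=2)
Line 3: ['brick', 'cat', 'ocean'] (min_width=15, slack=8)
Line 4: ['childhood', 'brown', 'support'] (min_width=23, slack=0)
Line 5: ['plate'] (min_width=5, slack=18)
Total lines: 5

Answer: 5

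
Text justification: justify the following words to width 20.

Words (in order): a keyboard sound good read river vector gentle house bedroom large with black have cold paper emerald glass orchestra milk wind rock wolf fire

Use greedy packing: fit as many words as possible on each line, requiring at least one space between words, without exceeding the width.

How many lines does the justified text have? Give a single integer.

Answer: 8

Derivation:
Line 1: ['a', 'keyboard', 'sound'] (min_width=16, slack=4)
Line 2: ['good', 'read', 'river'] (min_width=15, slack=5)
Line 3: ['vector', 'gentle', 'house'] (min_width=19, slack=1)
Line 4: ['bedroom', 'large', 'with'] (min_width=18, slack=2)
Line 5: ['black', 'have', 'cold'] (min_width=15, slack=5)
Line 6: ['paper', 'emerald', 'glass'] (min_width=19, slack=1)
Line 7: ['orchestra', 'milk', 'wind'] (min_width=19, slack=1)
Line 8: ['rock', 'wolf', 'fire'] (min_width=14, slack=6)
Total lines: 8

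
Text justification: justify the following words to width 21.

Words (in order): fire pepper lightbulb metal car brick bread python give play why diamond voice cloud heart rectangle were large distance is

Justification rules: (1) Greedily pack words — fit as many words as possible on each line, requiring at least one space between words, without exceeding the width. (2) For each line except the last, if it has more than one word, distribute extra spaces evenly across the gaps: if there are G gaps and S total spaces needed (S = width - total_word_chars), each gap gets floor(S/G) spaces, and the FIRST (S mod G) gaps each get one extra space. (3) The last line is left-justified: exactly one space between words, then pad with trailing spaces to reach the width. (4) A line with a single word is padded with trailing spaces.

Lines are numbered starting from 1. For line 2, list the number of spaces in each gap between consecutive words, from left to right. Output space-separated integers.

Line 1: ['fire', 'pepper', 'lightbulb'] (min_width=21, slack=0)
Line 2: ['metal', 'car', 'brick', 'bread'] (min_width=21, slack=0)
Line 3: ['python', 'give', 'play', 'why'] (min_width=20, slack=1)
Line 4: ['diamond', 'voice', 'cloud'] (min_width=19, slack=2)
Line 5: ['heart', 'rectangle', 'were'] (min_width=20, slack=1)
Line 6: ['large', 'distance', 'is'] (min_width=17, slack=4)

Answer: 1 1 1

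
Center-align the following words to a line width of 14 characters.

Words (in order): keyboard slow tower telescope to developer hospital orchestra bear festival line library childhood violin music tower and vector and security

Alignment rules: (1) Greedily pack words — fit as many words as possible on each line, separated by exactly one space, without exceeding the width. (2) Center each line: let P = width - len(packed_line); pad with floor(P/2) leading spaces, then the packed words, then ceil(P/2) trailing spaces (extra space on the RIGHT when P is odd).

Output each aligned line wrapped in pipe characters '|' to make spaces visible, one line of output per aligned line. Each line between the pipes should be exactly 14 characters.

Line 1: ['keyboard', 'slow'] (min_width=13, slack=1)
Line 2: ['tower'] (min_width=5, slack=9)
Line 3: ['telescope', 'to'] (min_width=12, slack=2)
Line 4: ['developer'] (min_width=9, slack=5)
Line 5: ['hospital'] (min_width=8, slack=6)
Line 6: ['orchestra', 'bear'] (min_width=14, slack=0)
Line 7: ['festival', 'line'] (min_width=13, slack=1)
Line 8: ['library'] (min_width=7, slack=7)
Line 9: ['childhood'] (min_width=9, slack=5)
Line 10: ['violin', 'music'] (min_width=12, slack=2)
Line 11: ['tower', 'and'] (min_width=9, slack=5)
Line 12: ['vector', 'and'] (min_width=10, slack=4)
Line 13: ['security'] (min_width=8, slack=6)

Answer: |keyboard slow |
|    tower     |
| telescope to |
|  developer   |
|   hospital   |
|orchestra bear|
|festival line |
|   library    |
|  childhood   |
| violin music |
|  tower and   |
|  vector and  |
|   security   |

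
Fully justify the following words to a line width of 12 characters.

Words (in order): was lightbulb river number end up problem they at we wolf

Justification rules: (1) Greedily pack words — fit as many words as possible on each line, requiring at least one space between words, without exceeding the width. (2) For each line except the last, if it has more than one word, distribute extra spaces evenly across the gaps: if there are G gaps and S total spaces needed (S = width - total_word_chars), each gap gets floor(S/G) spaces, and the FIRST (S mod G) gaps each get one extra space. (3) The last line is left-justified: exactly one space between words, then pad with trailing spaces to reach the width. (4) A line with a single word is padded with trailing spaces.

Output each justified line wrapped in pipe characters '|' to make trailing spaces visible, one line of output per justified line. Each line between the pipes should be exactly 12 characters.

Answer: |was         |
|lightbulb   |
|river number|
|end       up|
|problem they|
|at we wolf  |

Derivation:
Line 1: ['was'] (min_width=3, slack=9)
Line 2: ['lightbulb'] (min_width=9, slack=3)
Line 3: ['river', 'number'] (min_width=12, slack=0)
Line 4: ['end', 'up'] (min_width=6, slack=6)
Line 5: ['problem', 'they'] (min_width=12, slack=0)
Line 6: ['at', 'we', 'wolf'] (min_width=10, slack=2)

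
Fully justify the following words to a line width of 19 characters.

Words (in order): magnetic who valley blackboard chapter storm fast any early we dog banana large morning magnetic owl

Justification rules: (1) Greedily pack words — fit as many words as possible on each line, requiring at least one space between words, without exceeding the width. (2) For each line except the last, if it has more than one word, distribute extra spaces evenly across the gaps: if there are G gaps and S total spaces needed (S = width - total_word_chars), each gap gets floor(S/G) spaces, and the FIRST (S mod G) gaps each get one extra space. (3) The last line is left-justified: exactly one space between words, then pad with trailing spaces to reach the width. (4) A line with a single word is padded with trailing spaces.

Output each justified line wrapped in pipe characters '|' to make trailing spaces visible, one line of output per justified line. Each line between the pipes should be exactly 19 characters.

Answer: |magnetic who valley|
|blackboard  chapter|
|storm    fast   any|
|early we dog banana|
|large       morning|
|magnetic owl       |

Derivation:
Line 1: ['magnetic', 'who', 'valley'] (min_width=19, slack=0)
Line 2: ['blackboard', 'chapter'] (min_width=18, slack=1)
Line 3: ['storm', 'fast', 'any'] (min_width=14, slack=5)
Line 4: ['early', 'we', 'dog', 'banana'] (min_width=19, slack=0)
Line 5: ['large', 'morning'] (min_width=13, slack=6)
Line 6: ['magnetic', 'owl'] (min_width=12, slack=7)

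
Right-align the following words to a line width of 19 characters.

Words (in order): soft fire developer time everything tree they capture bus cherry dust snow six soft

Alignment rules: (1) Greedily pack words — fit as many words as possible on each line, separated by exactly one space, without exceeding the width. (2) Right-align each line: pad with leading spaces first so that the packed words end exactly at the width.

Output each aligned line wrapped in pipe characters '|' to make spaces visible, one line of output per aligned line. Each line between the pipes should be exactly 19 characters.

Line 1: ['soft', 'fire', 'developer'] (min_width=19, slack=0)
Line 2: ['time', 'everything'] (min_width=15, slack=4)
Line 3: ['tree', 'they', 'capture'] (min_width=17, slack=2)
Line 4: ['bus', 'cherry', 'dust'] (min_width=15, slack=4)
Line 5: ['snow', 'six', 'soft'] (min_width=13, slack=6)

Answer: |soft fire developer|
|    time everything|
|  tree they capture|
|    bus cherry dust|
|      snow six soft|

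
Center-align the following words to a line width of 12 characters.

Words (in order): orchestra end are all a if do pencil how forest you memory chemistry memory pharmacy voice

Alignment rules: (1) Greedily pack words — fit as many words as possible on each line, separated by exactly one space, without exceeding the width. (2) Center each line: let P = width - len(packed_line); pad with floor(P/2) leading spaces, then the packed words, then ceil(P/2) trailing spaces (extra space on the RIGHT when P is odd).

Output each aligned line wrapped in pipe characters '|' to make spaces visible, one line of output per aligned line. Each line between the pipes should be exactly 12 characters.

Line 1: ['orchestra'] (min_width=9, slack=3)
Line 2: ['end', 'are', 'all'] (min_width=11, slack=1)
Line 3: ['a', 'if', 'do'] (min_width=7, slack=5)
Line 4: ['pencil', 'how'] (min_width=10, slack=2)
Line 5: ['forest', 'you'] (min_width=10, slack=2)
Line 6: ['memory'] (min_width=6, slack=6)
Line 7: ['chemistry'] (min_width=9, slack=3)
Line 8: ['memory'] (min_width=6, slack=6)
Line 9: ['pharmacy'] (min_width=8, slack=4)
Line 10: ['voice'] (min_width=5, slack=7)

Answer: | orchestra  |
|end are all |
|  a if do   |
| pencil how |
| forest you |
|   memory   |
| chemistry  |
|   memory   |
|  pharmacy  |
|   voice    |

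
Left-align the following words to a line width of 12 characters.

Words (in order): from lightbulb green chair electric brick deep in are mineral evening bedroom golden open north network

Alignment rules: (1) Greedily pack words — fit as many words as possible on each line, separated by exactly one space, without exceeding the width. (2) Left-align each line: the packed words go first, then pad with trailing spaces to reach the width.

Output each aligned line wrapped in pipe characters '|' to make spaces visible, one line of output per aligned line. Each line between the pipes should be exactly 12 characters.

Answer: |from        |
|lightbulb   |
|green chair |
|electric    |
|brick deep  |
|in are      |
|mineral     |
|evening     |
|bedroom     |
|golden open |
|north       |
|network     |

Derivation:
Line 1: ['from'] (min_width=4, slack=8)
Line 2: ['lightbulb'] (min_width=9, slack=3)
Line 3: ['green', 'chair'] (min_width=11, slack=1)
Line 4: ['electric'] (min_width=8, slack=4)
Line 5: ['brick', 'deep'] (min_width=10, slack=2)
Line 6: ['in', 'are'] (min_width=6, slack=6)
Line 7: ['mineral'] (min_width=7, slack=5)
Line 8: ['evening'] (min_width=7, slack=5)
Line 9: ['bedroom'] (min_width=7, slack=5)
Line 10: ['golden', 'open'] (min_width=11, slack=1)
Line 11: ['north'] (min_width=5, slack=7)
Line 12: ['network'] (min_width=7, slack=5)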